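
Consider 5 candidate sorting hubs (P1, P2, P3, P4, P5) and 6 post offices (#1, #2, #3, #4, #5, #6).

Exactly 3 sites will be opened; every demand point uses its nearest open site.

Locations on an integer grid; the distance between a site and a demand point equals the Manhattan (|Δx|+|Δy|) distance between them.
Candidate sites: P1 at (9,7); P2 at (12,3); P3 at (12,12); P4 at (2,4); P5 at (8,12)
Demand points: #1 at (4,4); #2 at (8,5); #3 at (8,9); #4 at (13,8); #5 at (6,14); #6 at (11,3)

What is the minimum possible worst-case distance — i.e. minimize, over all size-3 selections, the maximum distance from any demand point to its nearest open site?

6

Open {P1, P4, P5}.
  Farthest demand point is #6 at distance 6 (to P1); all others are ≤ 6.
With {P2, P4, P5} the worst case is 6.
With {P1, P2, P3} the worst case is 8.
No size-3 selection achieves below 6.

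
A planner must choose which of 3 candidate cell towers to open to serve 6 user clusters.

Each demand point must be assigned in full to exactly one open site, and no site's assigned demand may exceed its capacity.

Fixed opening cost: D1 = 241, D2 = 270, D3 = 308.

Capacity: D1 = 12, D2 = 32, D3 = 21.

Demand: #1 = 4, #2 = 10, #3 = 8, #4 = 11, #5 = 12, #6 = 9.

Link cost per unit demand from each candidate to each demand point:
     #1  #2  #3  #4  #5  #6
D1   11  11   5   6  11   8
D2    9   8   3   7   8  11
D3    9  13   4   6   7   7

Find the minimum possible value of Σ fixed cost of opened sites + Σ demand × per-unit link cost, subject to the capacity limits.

1172

Open {D1, D2, D3}; cheapest assignment that respects the capacities:
  D1 (cap 12, load 11): #4 — cost 11×6 = 66
  D2 (cap 32, load 22): #1, #2, #3 — cost 4×9 + 10×8 + 8×3 = 140
  D3 (cap 21, load 21): #5, #6 — cost 12×7 + 9×7 = 147
  Shipping 353, fixed 819 → total 1172.
  Any other capacity-feasible assignment to {D1, D2, D3} ships for at least 353.
Total demand is 54 and no other set of sites has combined capacity ≥ 54, so {D1, D2, D3} is the only feasible choice of open sites. Minimum: 1172.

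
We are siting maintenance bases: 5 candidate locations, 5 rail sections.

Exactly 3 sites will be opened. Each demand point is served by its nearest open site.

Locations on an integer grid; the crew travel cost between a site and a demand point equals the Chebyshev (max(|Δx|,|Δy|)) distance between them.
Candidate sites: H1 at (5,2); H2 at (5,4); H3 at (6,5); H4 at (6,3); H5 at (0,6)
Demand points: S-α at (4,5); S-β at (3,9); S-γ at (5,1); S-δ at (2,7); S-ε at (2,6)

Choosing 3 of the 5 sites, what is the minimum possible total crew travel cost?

Open {H1, H2, H5}.
  S-α→H2 1, S-β→H5 3, S-γ→H1 1, S-δ→H5 2, S-ε→H5 2  ⇒ total 9.
Compare {H1, H3, H5}: total 10.
Compare {H1, H4, H5}: total 10.
No size-3 selection does better; minimum is 9.

9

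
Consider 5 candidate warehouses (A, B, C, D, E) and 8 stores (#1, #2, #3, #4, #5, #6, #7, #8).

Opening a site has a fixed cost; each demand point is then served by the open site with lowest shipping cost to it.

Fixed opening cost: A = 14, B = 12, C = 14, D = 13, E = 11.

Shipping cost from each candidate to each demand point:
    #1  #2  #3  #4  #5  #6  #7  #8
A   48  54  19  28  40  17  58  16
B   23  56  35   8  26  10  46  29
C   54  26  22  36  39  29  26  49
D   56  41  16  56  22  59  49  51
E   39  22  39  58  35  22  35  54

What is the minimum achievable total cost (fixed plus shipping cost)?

Open {A, B, C}: assign each demand point to its cheapest open site.
  #1→B 23, #2→C 26, #3→A 19, #4→B 8, #5→B 26, #6→B 10, #7→C 26, #8→A 16
  shipping cost 154, fixed 40 → total 194.
Compare {B, C}: shipping cost 170 + fixed 26 = 196.
Compare {A, B, E}: shipping cost 159 + fixed 37 = 196.
Compare {B, C, D}: shipping cost 160 + fixed 39 = 199.
All other subsets cost ≥ 196. Minimum total cost: 194.

194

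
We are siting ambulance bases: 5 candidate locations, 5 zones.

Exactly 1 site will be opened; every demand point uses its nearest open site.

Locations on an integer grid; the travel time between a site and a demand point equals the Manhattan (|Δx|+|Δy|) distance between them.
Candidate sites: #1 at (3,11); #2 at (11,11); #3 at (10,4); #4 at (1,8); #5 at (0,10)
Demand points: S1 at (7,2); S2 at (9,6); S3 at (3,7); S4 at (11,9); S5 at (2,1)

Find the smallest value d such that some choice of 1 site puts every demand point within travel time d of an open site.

Open {#3}.
  Farthest demand point is S5 at travel time 11 (to #3); all others are ≤ 11.
With {#4} the worst case is 12.
With {#1} the worst case is 13.
No size-1 selection achieves below 11.

11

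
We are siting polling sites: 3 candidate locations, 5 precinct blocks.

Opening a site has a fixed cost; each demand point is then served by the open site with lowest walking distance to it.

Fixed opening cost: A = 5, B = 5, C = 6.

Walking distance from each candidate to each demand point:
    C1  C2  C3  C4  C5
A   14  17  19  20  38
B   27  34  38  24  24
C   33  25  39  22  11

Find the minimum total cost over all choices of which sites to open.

Open {A, C}: assign each demand point to its cheapest open site.
  C1→A 14, C2→A 17, C3→A 19, C4→A 20, C5→C 11
  walking distance 81, fixed 11 → total 92.
Compare {A, B, C}: walking distance 81 + fixed 16 = 97.
Compare {A, B}: walking distance 94 + fixed 10 = 104.
Compare {A}: walking distance 108 + fixed 5 = 113.
All other subsets cost ≥ 97. Minimum total cost: 92.

92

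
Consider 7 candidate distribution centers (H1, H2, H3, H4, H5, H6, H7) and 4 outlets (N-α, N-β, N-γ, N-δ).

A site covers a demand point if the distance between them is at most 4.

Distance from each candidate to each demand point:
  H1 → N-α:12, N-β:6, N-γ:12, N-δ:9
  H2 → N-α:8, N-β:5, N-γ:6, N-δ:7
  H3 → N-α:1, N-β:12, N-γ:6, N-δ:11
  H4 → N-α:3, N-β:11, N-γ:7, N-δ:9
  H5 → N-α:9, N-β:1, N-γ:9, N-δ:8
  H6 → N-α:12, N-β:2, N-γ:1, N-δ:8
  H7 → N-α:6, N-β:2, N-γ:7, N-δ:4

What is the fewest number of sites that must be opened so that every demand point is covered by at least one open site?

3

Coverage sets (demand points within 4 of each site):
  H1: {}
  H2: {}
  H3: {N-α}
  H4: {N-α}
  H5: {N-β}
  H6: {N-β, N-γ}
  H7: {N-β, N-δ}
No 2 sites suffice: every size-2 union leaves at least one demand point uncovered.
But {H3, H6, H7} covers everything, so the minimum is 3.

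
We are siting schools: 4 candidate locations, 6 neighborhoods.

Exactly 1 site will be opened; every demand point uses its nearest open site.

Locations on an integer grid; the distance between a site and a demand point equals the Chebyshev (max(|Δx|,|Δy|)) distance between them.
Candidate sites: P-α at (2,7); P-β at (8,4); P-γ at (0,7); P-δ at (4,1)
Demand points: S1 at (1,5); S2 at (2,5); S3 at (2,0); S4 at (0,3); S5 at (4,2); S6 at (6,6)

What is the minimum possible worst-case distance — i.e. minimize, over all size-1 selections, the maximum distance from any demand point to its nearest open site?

5

Open {P-δ}.
  Farthest demand point is S6 at distance 5 (to P-δ); all others are ≤ 5.
With {P-α} the worst case is 7.
With {P-γ} the worst case is 7.
No size-1 selection achieves below 5.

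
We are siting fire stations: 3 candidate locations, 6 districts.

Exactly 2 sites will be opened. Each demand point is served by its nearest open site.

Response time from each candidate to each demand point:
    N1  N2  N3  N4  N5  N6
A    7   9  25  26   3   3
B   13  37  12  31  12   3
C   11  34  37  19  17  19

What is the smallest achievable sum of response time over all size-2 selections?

Open {A, B}.
  N1→A 7, N2→A 9, N3→B 12, N4→A 26, N5→A 3, N6→A 3  ⇒ total 60.
Compare {A, C}: total 66.
Compare {B, C}: total 91.

60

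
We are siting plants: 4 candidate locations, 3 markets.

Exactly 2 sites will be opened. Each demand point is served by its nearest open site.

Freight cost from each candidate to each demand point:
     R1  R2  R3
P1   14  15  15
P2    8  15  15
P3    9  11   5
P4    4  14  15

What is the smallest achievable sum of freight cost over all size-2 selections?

20

Open {P3, P4}.
  R1→P4 4, R2→P3 11, R3→P3 5  ⇒ total 20.
Compare {P2, P3}: total 24.
Compare {P1, P3}: total 25.
No size-2 selection does better; minimum is 20.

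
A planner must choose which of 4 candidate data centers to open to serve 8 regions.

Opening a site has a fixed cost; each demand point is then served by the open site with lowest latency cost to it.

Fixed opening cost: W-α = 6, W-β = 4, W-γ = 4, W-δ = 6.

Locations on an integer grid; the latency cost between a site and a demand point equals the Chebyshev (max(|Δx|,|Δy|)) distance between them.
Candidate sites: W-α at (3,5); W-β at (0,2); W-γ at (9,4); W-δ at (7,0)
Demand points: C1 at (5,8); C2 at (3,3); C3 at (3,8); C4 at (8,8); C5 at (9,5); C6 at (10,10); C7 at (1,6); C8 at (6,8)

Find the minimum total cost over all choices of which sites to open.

34

Open {W-α, W-γ}: assign each demand point to its cheapest open site.
  C1→W-α 3, C2→W-α 2, C3→W-α 3, C4→W-γ 4, C5→W-γ 1, C6→W-γ 6, C7→W-α 2, C8→W-α 3
  latency cost 24, fixed 10 → total 34.
Compare {W-α}: latency cost 31 + fixed 6 = 37.
Compare {W-α, W-β, W-γ}: latency cost 24 + fixed 14 = 38.
Compare {W-β, W-γ}: latency cost 32 + fixed 8 = 40.
All other subsets cost ≥ 37. Minimum total cost: 34.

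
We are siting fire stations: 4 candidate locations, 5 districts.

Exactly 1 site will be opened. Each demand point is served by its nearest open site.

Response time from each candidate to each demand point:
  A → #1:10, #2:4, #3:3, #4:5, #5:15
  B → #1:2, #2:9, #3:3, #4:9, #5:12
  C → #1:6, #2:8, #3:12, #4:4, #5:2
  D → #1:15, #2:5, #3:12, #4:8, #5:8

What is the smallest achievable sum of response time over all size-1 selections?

Open {C}.
  #1→C 6, #2→C 8, #3→C 12, #4→C 4, #5→C 2  ⇒ total 32.
Compare {B}: total 35.
Compare {A}: total 37.
No size-1 selection does better; minimum is 32.

32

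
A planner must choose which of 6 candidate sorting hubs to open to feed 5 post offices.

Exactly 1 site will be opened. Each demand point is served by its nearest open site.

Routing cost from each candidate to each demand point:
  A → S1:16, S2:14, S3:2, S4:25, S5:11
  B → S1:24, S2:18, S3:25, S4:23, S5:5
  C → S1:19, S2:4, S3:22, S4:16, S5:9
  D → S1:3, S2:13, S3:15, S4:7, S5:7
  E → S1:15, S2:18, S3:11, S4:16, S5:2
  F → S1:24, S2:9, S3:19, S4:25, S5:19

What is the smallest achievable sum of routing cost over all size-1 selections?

Open {D}.
  S1→D 3, S2→D 13, S3→D 15, S4→D 7, S5→D 7  ⇒ total 45.
Compare {E}: total 62.
Compare {A}: total 68.
No size-1 selection does better; minimum is 45.

45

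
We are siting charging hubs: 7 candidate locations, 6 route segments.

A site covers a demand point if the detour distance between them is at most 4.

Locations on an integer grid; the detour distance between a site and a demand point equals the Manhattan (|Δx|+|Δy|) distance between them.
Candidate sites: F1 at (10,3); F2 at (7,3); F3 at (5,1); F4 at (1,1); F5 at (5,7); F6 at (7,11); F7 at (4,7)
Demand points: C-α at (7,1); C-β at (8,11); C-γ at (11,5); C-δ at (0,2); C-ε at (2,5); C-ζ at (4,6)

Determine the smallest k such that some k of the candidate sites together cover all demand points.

5

Coverage sets (demand points within 4 of each site):
  F1: {C-γ}
  F2: {C-α}
  F3: {C-α}
  F4: {C-δ}
  F5: {C-ζ}
  F6: {C-β}
  F7: {C-ε, C-ζ}
No 4 sites suffice: every size-4 union leaves at least one demand point uncovered.
But {F1, F2, F4, F6, F7} covers everything, so the minimum is 5.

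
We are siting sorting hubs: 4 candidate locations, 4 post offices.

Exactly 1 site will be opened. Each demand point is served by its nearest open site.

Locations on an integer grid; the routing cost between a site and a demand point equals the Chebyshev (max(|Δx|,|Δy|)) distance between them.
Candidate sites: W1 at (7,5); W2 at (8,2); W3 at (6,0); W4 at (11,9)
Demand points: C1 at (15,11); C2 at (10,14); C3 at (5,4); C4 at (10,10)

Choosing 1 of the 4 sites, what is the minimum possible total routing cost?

16

Open {W4}.
  C1→W4 4, C2→W4 5, C3→W4 6, C4→W4 1  ⇒ total 16.
Compare {W1}: total 24.
Compare {W2}: total 32.
No size-1 selection does better; minimum is 16.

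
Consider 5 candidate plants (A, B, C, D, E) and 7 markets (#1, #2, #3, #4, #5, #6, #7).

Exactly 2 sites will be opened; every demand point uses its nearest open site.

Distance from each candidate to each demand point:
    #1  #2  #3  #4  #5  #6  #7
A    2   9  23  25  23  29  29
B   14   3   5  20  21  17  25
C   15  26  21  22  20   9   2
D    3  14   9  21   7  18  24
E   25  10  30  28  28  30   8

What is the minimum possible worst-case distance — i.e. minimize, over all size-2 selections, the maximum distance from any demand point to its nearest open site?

Open {B, C}.
  Farthest demand point is #4 at distance 20 (to B); all others are ≤ 20.
With {B, E} the worst case is 21.
With {C, D} the worst case is 21.
No size-2 selection achieves below 20.

20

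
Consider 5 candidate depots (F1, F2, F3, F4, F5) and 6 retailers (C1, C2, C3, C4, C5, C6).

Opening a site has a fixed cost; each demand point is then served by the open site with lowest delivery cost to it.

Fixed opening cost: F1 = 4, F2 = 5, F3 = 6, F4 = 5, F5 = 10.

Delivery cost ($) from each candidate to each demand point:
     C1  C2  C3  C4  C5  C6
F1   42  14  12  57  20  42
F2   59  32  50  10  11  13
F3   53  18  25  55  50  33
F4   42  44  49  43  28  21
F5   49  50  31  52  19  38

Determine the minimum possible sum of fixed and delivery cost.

Open {F1, F2}: assign each demand point to its cheapest open site.
  C1→F1 42, C2→F1 14, C3→F1 12, C4→F2 10, C5→F2 11, C6→F2 13
  delivery cost 102, fixed 9 → total 111.
Compare {F1, F2, F4}: delivery cost 102 + fixed 14 = 116.
Compare {F1, F2, F3}: delivery cost 102 + fixed 15 = 117.
Compare {F1, F2, F5}: delivery cost 102 + fixed 19 = 121.
All other subsets cost ≥ 116. Minimum total cost: 111.

111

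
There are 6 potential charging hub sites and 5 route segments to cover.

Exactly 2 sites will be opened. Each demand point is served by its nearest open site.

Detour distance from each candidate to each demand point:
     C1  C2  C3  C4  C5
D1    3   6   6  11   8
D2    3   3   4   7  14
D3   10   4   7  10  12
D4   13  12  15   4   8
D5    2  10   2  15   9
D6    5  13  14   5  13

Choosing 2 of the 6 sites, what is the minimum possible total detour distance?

22

Open {D2, D4}.
  C1→D2 3, C2→D2 3, C3→D2 4, C4→D4 4, C5→D4 8  ⇒ total 22.
Compare {D2, D5}: total 23.
Compare {D1, D2}: total 25.
No size-2 selection does better; minimum is 22.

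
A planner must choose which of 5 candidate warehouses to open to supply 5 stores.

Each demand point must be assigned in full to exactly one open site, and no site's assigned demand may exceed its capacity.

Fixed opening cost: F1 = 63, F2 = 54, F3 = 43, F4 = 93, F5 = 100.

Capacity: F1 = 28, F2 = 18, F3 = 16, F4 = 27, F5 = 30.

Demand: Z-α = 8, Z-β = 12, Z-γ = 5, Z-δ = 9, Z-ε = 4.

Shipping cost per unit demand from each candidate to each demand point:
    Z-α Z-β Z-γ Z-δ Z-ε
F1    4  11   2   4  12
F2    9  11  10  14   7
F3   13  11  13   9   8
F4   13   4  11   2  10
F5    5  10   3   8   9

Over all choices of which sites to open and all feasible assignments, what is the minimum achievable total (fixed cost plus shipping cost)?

Open {F1, F4}; cheapest assignment that respects the capacities:
  F1 (cap 28, load 13): Z-α, Z-γ — cost 8×4 + 5×2 = 42
  F4 (cap 27, load 25): Z-β, Z-δ, Z-ε — cost 12×4 + 9×2 + 4×10 = 106
  Shipping 148, fixed 156 → total 304.
  Any other capacity-feasible assignment to {F1, F4} ships for at least 148.
Compare {F1, F3, F4}: its best feasible assignment gives total 339.
Compare {F1, F2, F4}: its best feasible assignment gives total 346.
Every other set of open sites that can feasibly serve all demand totals ≥ 339 even under its best assignment. Minimum: 304.

304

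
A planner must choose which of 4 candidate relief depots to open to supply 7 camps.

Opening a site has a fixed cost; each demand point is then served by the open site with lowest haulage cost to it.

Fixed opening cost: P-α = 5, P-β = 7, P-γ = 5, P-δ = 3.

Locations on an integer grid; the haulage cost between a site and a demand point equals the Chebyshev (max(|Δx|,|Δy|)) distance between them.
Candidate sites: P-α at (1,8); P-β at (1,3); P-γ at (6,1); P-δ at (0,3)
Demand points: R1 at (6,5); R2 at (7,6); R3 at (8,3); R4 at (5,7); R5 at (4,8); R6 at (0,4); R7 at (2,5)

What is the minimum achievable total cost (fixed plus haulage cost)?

Open {P-γ, P-δ}: assign each demand point to its cheapest open site.
  R1→P-γ 4, R2→P-γ 5, R3→P-γ 2, R4→P-δ 5, R5→P-δ 5, R6→P-δ 1, R7→P-δ 2
  haulage cost 24, fixed 8 → total 32.
Compare {P-α, P-γ, P-δ}: haulage cost 21 + fixed 13 = 34.
Compare {P-α, P-γ}: haulage cost 25 + fixed 10 = 35.
Compare {P-β, P-γ}: haulage cost 23 + fixed 12 = 35.
All other subsets cost ≥ 34. Minimum total cost: 32.

32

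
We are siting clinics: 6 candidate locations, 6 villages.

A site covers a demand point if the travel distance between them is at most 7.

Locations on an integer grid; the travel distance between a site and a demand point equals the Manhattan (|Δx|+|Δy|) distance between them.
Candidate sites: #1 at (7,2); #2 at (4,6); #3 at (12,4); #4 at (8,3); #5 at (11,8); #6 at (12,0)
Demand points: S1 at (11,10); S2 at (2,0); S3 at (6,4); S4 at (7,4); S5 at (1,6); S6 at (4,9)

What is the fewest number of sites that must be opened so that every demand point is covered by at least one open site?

Coverage sets (demand points within 7 of each site):
  #1: {S2, S3, S4}
  #2: {S3, S4, S5, S6}
  #3: {S1, S3, S4}
  #4: {S3, S4}
  #5: {S1}
  #6: {}
No 2 sites suffice: every size-2 union leaves at least one demand point uncovered.
But {#1, #2, #3} covers everything, so the minimum is 3.

3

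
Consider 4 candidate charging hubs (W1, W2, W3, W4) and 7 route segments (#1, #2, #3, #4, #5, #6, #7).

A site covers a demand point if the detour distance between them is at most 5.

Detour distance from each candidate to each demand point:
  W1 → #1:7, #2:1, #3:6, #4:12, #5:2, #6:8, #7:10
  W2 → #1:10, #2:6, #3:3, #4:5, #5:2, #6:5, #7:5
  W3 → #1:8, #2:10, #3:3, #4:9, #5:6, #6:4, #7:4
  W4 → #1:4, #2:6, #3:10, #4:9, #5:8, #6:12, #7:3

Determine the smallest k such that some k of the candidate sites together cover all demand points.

Coverage sets (demand points within 5 of each site):
  W1: {#2, #5}
  W2: {#3, #4, #5, #6, #7}
  W3: {#3, #6, #7}
  W4: {#1, #7}
No 2 sites suffice: every size-2 union leaves at least one demand point uncovered.
But {W1, W2, W4} covers everything, so the minimum is 3.

3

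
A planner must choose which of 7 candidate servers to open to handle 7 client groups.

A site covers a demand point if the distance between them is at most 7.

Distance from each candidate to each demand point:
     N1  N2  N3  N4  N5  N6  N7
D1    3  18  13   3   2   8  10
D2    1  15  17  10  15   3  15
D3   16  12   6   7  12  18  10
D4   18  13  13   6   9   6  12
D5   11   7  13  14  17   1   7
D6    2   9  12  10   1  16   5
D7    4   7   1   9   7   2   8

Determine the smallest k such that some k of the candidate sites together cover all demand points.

3

Coverage sets (demand points within 7 of each site):
  D1: {N1, N4, N5}
  D2: {N1, N6}
  D3: {N3, N4}
  D4: {N4, N6}
  D5: {N2, N6, N7}
  D6: {N1, N5, N7}
  D7: {N1, N2, N3, N5, N6}
No 2 sites suffice: every size-2 union leaves at least one demand point uncovered.
But {D1, D3, D5} covers everything, so the minimum is 3.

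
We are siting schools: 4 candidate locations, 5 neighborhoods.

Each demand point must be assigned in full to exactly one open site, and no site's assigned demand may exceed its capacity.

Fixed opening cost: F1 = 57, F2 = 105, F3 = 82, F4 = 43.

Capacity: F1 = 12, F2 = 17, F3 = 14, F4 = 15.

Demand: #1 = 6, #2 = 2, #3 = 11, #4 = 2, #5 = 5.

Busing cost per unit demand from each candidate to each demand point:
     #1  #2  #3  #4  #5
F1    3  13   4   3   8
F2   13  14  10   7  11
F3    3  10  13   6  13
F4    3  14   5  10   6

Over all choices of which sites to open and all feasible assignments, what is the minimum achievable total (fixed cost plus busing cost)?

Open {F1, F4}; cheapest assignment that respects the capacities:
  F1 (cap 12, load 11): #3 — cost 11×4 = 44
  F4 (cap 15, load 15): #1, #2, #4, #5 — cost 6×3 + 2×14 + 2×10 + 5×6 = 96
  Shipping 140, fixed 100 → total 240.
  Any other capacity-feasible assignment to {F1, F4} ships for at least 140.
Compare {F3, F4}: its best feasible assignment gives total 303.
Compare {F1, F3, F4}: its best feasible assignment gives total 306.
Every other set of open sites that can feasibly serve all demand totals ≥ 303 even under its best assignment. Minimum: 240.

240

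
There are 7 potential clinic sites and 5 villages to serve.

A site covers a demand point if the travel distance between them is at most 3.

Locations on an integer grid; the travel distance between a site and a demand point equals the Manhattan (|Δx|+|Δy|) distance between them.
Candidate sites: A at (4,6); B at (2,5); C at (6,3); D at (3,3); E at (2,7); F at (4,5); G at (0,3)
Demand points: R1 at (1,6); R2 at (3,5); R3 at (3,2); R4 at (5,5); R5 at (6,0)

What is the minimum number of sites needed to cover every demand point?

Coverage sets (demand points within 3 of each site):
  A: {R1, R2, R4}
  B: {R1, R2, R4}
  C: {R4, R5}
  D: {R2, R3}
  E: {R1, R2}
  F: {R2, R4}
  G: {}
No 2 sites suffice: every size-2 union leaves at least one demand point uncovered.
But {A, C, D} covers everything, so the minimum is 3.

3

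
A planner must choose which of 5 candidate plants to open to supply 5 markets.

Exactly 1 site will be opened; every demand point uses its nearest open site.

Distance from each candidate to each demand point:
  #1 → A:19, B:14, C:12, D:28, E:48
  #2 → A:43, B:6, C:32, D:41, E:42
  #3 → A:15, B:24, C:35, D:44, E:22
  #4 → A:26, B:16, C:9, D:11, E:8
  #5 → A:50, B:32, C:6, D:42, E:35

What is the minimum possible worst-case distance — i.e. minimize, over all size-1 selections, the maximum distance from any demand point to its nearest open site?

Open {#4}.
  Farthest demand point is A at distance 26 (to #4); all others are ≤ 26.
With {#2} the worst case is 43.
With {#3} the worst case is 44.
No size-1 selection achieves below 26.

26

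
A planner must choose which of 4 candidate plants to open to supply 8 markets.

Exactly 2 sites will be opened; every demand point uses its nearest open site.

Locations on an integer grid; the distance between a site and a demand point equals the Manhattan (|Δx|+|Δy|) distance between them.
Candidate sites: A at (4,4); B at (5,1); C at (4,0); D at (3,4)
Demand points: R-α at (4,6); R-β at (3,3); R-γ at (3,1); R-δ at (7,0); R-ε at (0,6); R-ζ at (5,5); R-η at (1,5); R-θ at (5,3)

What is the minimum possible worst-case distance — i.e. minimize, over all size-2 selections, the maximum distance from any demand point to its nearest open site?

Open {B, D}.
  Farthest demand point is R-ε at distance 5 (to D); all others are ≤ 5.
With {C, D} the worst case is 5.
With {A, B} the worst case is 6.
No size-2 selection achieves below 5.

5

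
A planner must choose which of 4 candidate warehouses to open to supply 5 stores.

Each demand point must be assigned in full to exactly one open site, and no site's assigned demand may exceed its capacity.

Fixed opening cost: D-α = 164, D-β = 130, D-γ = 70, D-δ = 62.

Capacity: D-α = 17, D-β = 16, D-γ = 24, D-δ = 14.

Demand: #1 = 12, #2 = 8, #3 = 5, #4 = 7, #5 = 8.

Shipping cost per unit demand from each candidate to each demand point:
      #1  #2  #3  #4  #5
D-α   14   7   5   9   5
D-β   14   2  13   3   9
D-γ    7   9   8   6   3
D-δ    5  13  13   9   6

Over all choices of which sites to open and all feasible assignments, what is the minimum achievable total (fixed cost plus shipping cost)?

423

Open {D-β, D-γ, D-δ}; cheapest assignment that respects the capacities:
  D-β (cap 16, load 15): #2, #4 — cost 8×2 + 7×3 = 37
  D-γ (cap 24, load 13): #3, #5 — cost 5×8 + 8×3 = 64
  D-δ (cap 14, load 12): #1 — cost 12×5 = 60
  Shipping 161, fixed 262 → total 423.
  Any other capacity-feasible assignment to {D-β, D-γ, D-δ} ships for at least 161.
Compare {D-β, D-γ}: its best feasible assignment gives total 454.
Compare {D-α, D-γ}: its best feasible assignment gives total 496.
Every other set of open sites that can feasibly serve all demand totals ≥ 454 even under its best assignment. Minimum: 423.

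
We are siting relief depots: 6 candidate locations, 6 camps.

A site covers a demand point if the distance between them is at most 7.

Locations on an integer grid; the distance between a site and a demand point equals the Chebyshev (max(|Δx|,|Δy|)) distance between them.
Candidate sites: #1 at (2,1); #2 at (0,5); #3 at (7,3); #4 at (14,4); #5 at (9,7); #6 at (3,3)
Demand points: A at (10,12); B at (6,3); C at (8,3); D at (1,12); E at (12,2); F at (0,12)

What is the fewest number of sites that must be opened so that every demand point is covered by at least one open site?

2

Coverage sets (demand points within 7 of each site):
  #1: {B, C}
  #2: {B, D, F}
  #3: {B, C, E}
  #4: {C, E}
  #5: {A, B, C, E}
  #6: {B, C}
No single site covers all 6 demand points.
But {#2, #5} covers everything, so the minimum is 2.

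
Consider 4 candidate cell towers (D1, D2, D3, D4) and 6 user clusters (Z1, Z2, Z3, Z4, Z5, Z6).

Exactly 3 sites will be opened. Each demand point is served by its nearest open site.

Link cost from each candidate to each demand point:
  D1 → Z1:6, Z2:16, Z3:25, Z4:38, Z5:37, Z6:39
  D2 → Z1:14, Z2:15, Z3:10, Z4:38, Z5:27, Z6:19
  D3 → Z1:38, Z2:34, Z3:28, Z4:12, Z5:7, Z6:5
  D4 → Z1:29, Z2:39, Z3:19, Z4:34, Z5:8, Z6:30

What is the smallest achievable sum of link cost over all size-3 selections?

55

Open {D1, D2, D3}.
  Z1→D1 6, Z2→D2 15, Z3→D2 10, Z4→D3 12, Z5→D3 7, Z6→D3 5  ⇒ total 55.
Compare {D2, D3, D4}: total 63.
Compare {D1, D3, D4}: total 65.
No size-3 selection does better; minimum is 55.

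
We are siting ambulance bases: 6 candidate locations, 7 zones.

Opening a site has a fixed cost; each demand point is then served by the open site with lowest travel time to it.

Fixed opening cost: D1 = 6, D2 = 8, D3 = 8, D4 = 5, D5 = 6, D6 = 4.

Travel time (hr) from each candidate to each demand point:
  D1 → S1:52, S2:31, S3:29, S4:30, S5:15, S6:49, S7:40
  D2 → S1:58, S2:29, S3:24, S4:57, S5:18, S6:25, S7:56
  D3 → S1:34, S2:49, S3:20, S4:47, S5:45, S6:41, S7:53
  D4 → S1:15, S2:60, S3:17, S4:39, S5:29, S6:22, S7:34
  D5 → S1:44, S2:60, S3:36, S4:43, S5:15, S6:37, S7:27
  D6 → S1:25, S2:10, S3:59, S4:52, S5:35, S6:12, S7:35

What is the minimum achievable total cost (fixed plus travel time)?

147

Open {D1, D4, D5, D6}: assign each demand point to its cheapest open site.
  S1→D4 15, S2→D6 10, S3→D4 17, S4→D1 30, S5→D1 15, S6→D6 12, S7→D5 27
  travel time 126, fixed 21 → total 147.
Compare {D1, D4, D6}: travel time 133 + fixed 15 = 148.
Compare {D4, D5, D6}: travel time 135 + fixed 15 = 150.
Compare {D1, D2, D4, D5, D6}: travel time 126 + fixed 29 = 155.
All other subsets cost ≥ 148. Minimum total cost: 147.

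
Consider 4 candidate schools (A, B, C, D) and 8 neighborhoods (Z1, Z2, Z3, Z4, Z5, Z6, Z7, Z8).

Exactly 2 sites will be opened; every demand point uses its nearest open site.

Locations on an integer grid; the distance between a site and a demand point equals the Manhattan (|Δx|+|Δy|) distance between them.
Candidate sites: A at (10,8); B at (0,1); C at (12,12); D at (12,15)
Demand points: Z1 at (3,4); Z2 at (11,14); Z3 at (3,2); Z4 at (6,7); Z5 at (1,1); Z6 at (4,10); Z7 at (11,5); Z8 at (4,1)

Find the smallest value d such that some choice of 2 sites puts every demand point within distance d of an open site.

Open {A, B}.
  Farthest demand point is Z6 at distance 8 (to A); all others are ≤ 8.
With {B, C} the worst case is 11.
With {B, D} the worst case is 13.
No size-2 selection achieves below 8.

8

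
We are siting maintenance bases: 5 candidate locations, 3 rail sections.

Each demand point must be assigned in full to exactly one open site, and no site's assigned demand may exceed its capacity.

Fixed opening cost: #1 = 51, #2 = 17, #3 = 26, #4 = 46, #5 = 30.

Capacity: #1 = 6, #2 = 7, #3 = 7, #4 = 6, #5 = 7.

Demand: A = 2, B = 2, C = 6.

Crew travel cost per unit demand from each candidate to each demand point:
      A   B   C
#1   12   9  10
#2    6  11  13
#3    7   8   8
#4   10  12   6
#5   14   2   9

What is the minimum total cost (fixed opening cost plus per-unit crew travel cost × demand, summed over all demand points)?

Open {#2, #3}; cheapest assignment that respects the capacities:
  #2 (cap 7, load 4): A, B — cost 2×6 + 2×11 = 34
  #3 (cap 7, load 6): C — cost 6×8 = 48
  Shipping 82, fixed 43 → total 125.
  Any other capacity-feasible assignment to {#2, #3} ships for at least 82.
Compare {#2, #4}: its best feasible assignment gives total 133.
Compare {#2, #5}: its best feasible assignment gives total 135.
Every other set of open sites that can feasibly serve all demand totals ≥ 133 even under its best assignment. Minimum: 125.

125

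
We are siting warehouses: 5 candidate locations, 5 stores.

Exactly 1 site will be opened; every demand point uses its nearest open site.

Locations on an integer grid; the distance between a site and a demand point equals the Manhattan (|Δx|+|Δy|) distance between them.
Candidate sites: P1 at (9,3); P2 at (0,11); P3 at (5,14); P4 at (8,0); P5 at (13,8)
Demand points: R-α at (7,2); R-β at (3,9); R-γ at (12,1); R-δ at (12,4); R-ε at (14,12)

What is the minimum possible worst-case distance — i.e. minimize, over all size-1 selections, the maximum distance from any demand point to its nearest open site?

12

Open {P5}.
  Farthest demand point is R-α at distance 12 (to P5); all others are ≤ 12.
With {P1} the worst case is 14.
With {P4} the worst case is 18.
No size-1 selection achieves below 12.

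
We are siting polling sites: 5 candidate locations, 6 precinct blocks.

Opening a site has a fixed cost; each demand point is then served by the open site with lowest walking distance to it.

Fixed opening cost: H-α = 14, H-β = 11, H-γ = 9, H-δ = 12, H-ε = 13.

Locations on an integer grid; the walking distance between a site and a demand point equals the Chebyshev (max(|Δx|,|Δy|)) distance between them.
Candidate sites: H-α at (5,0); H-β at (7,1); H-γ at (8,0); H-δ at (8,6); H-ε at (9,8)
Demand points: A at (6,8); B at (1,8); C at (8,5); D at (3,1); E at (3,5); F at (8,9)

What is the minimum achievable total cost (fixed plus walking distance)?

Open {H-δ}: assign each demand point to its cheapest open site.
  A→H-δ 2, B→H-δ 7, C→H-δ 1, D→H-δ 5, E→H-δ 5, F→H-δ 3
  walking distance 23, fixed 12 → total 35.
Compare {H-ε}: walking distance 28 + fixed 13 = 41.
Compare {H-β, H-δ}: walking distance 21 + fixed 23 = 44.
Compare {H-γ, H-δ}: walking distance 23 + fixed 21 = 44.
All other subsets cost ≥ 41. Minimum total cost: 35.

35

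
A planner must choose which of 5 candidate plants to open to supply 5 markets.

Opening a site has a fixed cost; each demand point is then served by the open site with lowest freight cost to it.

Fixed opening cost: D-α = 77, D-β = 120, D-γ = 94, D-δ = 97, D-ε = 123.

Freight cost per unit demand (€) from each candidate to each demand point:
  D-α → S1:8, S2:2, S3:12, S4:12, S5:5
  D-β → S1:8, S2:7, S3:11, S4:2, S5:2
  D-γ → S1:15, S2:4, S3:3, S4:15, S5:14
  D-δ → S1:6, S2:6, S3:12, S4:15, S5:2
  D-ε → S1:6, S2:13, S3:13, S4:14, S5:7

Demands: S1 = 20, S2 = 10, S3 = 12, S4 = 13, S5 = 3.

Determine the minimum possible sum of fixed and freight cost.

Open {D-β, D-γ}: assign each demand point to its cheapest open site.
  S1→D-β 20×8=160, S2→D-γ 10×4=40, S3→D-γ 12×3=36, S4→D-β 13×2=26, S5→D-β 3×2=6
  freight cost 268, fixed 214 → total 482.
Compare {D-β}: freight cost 394 + fixed 120 = 514.
Compare {D-α, D-β, D-γ}: freight cost 248 + fixed 291 = 539.
Compare {D-β, D-γ, D-δ}: freight cost 228 + fixed 311 = 539.
All other subsets cost ≥ 514. Minimum total cost: 482.

482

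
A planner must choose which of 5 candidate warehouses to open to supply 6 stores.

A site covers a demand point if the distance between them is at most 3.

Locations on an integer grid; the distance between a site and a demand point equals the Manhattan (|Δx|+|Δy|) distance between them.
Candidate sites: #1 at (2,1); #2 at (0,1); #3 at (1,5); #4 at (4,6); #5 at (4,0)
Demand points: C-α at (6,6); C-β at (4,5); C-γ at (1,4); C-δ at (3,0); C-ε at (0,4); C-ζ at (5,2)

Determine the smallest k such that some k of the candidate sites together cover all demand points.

Coverage sets (demand points within 3 of each site):
  #1: {C-δ}
  #2: {C-ε}
  #3: {C-β, C-γ, C-ε}
  #4: {C-α, C-β}
  #5: {C-δ, C-ζ}
No 2 sites suffice: every size-2 union leaves at least one demand point uncovered.
But {#3, #4, #5} covers everything, so the minimum is 3.

3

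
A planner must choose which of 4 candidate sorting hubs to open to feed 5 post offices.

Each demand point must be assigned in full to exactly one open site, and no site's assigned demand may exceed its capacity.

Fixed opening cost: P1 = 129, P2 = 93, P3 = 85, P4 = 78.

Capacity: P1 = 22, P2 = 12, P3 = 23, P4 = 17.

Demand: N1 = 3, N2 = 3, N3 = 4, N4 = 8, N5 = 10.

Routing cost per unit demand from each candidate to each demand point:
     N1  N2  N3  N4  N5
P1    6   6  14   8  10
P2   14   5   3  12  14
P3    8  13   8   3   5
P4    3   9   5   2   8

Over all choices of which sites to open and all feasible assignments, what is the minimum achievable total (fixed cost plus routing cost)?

Open {P3, P4}; cheapest assignment that respects the capacities:
  P3 (cap 23, load 18): N4, N5 — cost 8×3 + 10×5 = 74
  P4 (cap 17, load 10): N1, N2, N3 — cost 3×3 + 3×9 + 4×5 = 56
  Shipping 130, fixed 163 → total 293.
  Any other capacity-feasible assignment to {P3, P4} ships for at least 130.
Compare {P2, P3}: its best feasible assignment gives total 303.
Compare {P1, P3}: its best feasible assignment gives total 356.
Every other set of open sites that can feasibly serve all demand totals ≥ 303 even under its best assignment. Minimum: 293.

293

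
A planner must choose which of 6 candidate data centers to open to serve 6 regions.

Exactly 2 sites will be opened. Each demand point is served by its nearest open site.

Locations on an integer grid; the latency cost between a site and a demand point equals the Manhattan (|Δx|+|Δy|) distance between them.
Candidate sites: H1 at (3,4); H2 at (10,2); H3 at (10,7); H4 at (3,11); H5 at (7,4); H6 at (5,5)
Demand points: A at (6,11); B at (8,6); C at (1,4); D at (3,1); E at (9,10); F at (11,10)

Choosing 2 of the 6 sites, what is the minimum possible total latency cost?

Open {H1, H3}.
  A→H3 8, B→H3 3, C→H1 2, D→H1 3, E→H3 4, F→H3 4  ⇒ total 24.
Compare {H3, H6}: total 29.
Compare {H1, H4}: total 31.
No size-2 selection does better; minimum is 24.

24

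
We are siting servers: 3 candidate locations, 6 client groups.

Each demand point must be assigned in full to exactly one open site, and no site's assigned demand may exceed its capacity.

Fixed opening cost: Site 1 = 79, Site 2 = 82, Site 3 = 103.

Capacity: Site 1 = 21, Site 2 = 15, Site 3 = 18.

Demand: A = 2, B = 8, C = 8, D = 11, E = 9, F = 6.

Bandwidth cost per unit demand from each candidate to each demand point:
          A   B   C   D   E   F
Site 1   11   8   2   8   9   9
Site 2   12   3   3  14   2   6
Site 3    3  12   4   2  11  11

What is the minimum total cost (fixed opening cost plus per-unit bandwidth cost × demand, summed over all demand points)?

Open {Site 1, Site 2, Site 3}; cheapest assignment that respects the capacities:
  Site 1 (cap 21, load 16): B, C — cost 8×8 + 8×2 = 80
  Site 2 (cap 15, load 15): E, F — cost 9×2 + 6×6 = 54
  Site 3 (cap 18, load 13): A, D — cost 2×3 + 11×2 = 28
  Shipping 162, fixed 264 → total 426.
  Any other capacity-feasible assignment to {Site 1, Site 2, Site 3} ships for at least 162.
Total demand is 44 and no other set of sites has combined capacity ≥ 44, so {Site 1, Site 2, Site 3} is the only feasible choice of open sites. Minimum: 426.

426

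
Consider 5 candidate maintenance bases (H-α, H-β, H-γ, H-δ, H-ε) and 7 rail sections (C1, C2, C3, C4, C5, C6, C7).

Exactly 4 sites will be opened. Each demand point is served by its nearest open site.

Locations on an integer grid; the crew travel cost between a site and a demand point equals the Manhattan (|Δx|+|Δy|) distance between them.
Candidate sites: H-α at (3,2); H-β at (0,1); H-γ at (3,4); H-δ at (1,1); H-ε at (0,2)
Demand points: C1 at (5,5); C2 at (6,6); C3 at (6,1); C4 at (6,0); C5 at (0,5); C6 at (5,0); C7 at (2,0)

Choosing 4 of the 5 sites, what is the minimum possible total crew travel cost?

Open {H-α, H-γ, H-δ, H-ε}.
  C1→H-γ 3, C2→H-γ 5, C3→H-α 4, C4→H-α 5, C5→H-ε 3, C6→H-α 4, C7→H-δ 2  ⇒ total 26.
Compare {H-α, H-β, H-γ, H-δ}: total 27.
Compare {H-α, H-β, H-γ, H-ε}: total 27.
No size-4 selection does better; minimum is 26.

26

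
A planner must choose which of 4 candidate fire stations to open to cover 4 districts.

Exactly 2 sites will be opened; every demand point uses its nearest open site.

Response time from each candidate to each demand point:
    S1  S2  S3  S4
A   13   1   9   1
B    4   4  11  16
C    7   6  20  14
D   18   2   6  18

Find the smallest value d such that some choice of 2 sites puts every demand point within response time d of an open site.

Open {A, B}.
  Farthest demand point is S3 at response time 9 (to A); all others are ≤ 9.
With {A, C} the worst case is 9.
With {A, D} the worst case is 13.
No size-2 selection achieves below 9.

9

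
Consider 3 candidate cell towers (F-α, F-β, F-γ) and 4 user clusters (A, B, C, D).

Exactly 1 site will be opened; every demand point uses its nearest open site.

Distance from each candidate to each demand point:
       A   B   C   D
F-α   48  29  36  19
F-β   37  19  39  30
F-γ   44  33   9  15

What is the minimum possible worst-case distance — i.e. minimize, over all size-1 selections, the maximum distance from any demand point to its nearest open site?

Open {F-β}.
  Farthest demand point is C at distance 39 (to F-β); all others are ≤ 39.
With {F-γ} the worst case is 44.
With {F-α} the worst case is 48.
No size-1 selection achieves below 39.

39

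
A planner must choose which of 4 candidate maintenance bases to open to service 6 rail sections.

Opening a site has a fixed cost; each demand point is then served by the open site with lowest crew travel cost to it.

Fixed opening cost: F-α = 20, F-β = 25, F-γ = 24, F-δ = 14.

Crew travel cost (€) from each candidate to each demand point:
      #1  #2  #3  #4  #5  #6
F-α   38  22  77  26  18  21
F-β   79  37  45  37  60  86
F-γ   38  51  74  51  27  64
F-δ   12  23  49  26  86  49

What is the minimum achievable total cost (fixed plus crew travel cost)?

Open {F-α, F-δ}: assign each demand point to its cheapest open site.
  #1→F-δ 12, #2→F-α 22, #3→F-δ 49, #4→F-α 26, #5→F-α 18, #6→F-α 21
  crew travel cost 148, fixed 34 → total 182.
Compare {F-α, F-β, F-δ}: crew travel cost 144 + fixed 59 = 203.
Compare {F-α, F-γ, F-δ}: crew travel cost 148 + fixed 58 = 206.
Compare {F-α, F-β}: crew travel cost 170 + fixed 45 = 215.
All other subsets cost ≥ 203. Minimum total cost: 182.

182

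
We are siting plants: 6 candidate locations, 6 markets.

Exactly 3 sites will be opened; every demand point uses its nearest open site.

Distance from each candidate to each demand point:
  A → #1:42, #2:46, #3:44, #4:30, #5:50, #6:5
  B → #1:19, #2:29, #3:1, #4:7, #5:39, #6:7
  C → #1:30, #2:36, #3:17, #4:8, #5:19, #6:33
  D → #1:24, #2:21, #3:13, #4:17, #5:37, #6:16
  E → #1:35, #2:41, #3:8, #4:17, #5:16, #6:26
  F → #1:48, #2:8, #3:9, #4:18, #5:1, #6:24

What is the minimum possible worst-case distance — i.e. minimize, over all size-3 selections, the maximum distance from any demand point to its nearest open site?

19

Open {A, B, F}.
  Farthest demand point is #1 at distance 19 (to B); all others are ≤ 19.
With {B, C, F} the worst case is 19.
With {B, D, F} the worst case is 19.
No size-3 selection achieves below 19.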